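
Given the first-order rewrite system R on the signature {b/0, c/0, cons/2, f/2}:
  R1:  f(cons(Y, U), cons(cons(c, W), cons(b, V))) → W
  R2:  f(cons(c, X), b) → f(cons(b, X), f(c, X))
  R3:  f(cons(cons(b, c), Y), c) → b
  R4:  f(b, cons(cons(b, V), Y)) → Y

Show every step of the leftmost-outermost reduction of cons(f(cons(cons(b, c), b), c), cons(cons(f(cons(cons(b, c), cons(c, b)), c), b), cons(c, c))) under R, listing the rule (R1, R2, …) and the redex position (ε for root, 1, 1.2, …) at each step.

1. cons(f(cons(cons(b, c), b), c), cons(cons(f(cons(cons(b, c), cons(c, b)), c), b), cons(c, c)))  →  cons(b, cons(cons(f(cons(cons(b, c), cons(c, b)), c), b), cons(c, c)))   [R3 at 1]
2. cons(b, cons(cons(f(cons(cons(b, c), cons(c, b)), c), b), cons(c, c)))  →  cons(b, cons(cons(b, b), cons(c, c)))   [R3 at 2.1.1]

cons(b, cons(cons(b, b), cons(c, c)))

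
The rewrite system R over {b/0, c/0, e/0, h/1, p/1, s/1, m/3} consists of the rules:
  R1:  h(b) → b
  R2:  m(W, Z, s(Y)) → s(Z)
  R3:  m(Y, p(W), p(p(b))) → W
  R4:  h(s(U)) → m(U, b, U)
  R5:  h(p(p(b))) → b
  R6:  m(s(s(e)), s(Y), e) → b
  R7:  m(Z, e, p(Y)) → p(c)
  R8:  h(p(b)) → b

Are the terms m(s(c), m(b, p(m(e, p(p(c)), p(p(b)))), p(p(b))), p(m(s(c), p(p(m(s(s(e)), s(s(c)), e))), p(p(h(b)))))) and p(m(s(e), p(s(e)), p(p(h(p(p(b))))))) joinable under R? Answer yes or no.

Reduce t₁ = m(s(c), m(b, p(m(e, p(p(c)), p(p(b)))), p(p(b))), p(m(s(c), p(p(m(s(s(e)), s(s(c)), e))), p(p(h(b)))))):
1. m(s(c), m(b, p(m(e, p(p(c)), p(p(b)))), p(p(b))), p(m(s(c), p(p(m(s(s(e)), s(s(c)), e))), p(p(h(b))))))  →  m(s(c), m(e, p(p(c)), p(p(b))), p(m(s(c), p(p(m(s(s(e)), s(s(c)), e))), p(p(h(b))))))   [R3 at 2]
2. m(s(c), m(e, p(p(c)), p(p(b))), p(m(s(c), p(p(m(s(s(e)), s(s(c)), e))), p(p(h(b))))))  →  m(s(c), p(c), p(m(s(c), p(p(m(s(s(e)), s(s(c)), e))), p(p(h(b))))))   [R3 at 2]
3. m(s(c), p(c), p(m(s(c), p(p(m(s(s(e)), s(s(c)), e))), p(p(h(b))))))  →  m(s(c), p(c), p(m(s(c), p(p(b)), p(p(h(b))))))   [R6 at 3.1.2.1.1]
4. m(s(c), p(c), p(m(s(c), p(p(b)), p(p(h(b))))))  →  m(s(c), p(c), p(m(s(c), p(p(b)), p(p(b)))))   [R1 at 3.1.3.1.1]
5. m(s(c), p(c), p(m(s(c), p(p(b)), p(p(b)))))  →  m(s(c), p(c), p(p(b)))   [R3 at 3.1]
6. m(s(c), p(c), p(p(b)))  →  c   [R3 at ε]

Reduce t₂ = p(m(s(e), p(s(e)), p(p(h(p(p(b))))))):
1. p(m(s(e), p(s(e)), p(p(h(p(p(b)))))))  →  p(m(s(e), p(s(e)), p(p(b))))   [R5 at 1.3.1.1]
2. p(m(s(e), p(s(e)), p(p(b))))  →  p(s(e))   [R3 at 1]

no — NF(t₁) = c, NF(t₂) = p(s(e))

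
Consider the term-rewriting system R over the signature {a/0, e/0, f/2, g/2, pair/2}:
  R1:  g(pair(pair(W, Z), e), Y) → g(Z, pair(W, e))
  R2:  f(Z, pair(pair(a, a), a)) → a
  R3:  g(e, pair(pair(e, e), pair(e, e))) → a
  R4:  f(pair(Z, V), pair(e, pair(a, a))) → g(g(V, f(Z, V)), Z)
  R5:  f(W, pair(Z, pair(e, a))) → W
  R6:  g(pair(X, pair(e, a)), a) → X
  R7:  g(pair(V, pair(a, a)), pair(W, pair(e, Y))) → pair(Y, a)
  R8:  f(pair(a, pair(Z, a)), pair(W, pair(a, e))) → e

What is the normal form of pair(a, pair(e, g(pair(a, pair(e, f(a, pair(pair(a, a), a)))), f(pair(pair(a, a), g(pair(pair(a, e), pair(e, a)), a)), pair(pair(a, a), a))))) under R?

1. pair(a, pair(e, g(pair(a, pair(e, f(a, pair(pair(a, a), a)))), f(pair(pair(a, a), g(pair(pair(a, e), pair(e, a)), a)), pair(pair(a, a), a)))))  →  pair(a, pair(e, g(pair(a, pair(e, a)), f(pair(pair(a, a), g(pair(pair(a, e), pair(e, a)), a)), pair(pair(a, a), a)))))   [R2 at 2.2.1.2.2]
2. pair(a, pair(e, g(pair(a, pair(e, a)), f(pair(pair(a, a), g(pair(pair(a, e), pair(e, a)), a)), pair(pair(a, a), a)))))  →  pair(a, pair(e, g(pair(a, pair(e, a)), a)))   [R2 at 2.2.2]
3. pair(a, pair(e, g(pair(a, pair(e, a)), a)))  →  pair(a, pair(e, a))   [R6 at 2.2]

pair(a, pair(e, a))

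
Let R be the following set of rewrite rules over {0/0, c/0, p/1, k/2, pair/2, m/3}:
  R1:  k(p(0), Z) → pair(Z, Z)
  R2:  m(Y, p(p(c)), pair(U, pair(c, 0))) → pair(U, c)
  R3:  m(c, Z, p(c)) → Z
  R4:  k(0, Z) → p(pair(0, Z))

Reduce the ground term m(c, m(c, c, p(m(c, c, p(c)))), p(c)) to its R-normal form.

c

1. m(c, m(c, c, p(m(c, c, p(c)))), p(c))  →  m(c, c, p(m(c, c, p(c))))   [R3 at ε]
2. m(c, c, p(m(c, c, p(c))))  →  m(c, c, p(c))   [R3 at 3.1]
3. m(c, c, p(c))  →  c   [R3 at ε]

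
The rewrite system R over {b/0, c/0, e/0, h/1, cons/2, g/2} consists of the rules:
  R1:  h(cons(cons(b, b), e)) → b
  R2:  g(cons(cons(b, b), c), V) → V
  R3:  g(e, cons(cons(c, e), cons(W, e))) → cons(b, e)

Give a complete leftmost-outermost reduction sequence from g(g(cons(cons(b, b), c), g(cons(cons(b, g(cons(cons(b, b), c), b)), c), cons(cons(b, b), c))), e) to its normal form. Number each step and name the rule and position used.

1. g(g(cons(cons(b, b), c), g(cons(cons(b, g(cons(cons(b, b), c), b)), c), cons(cons(b, b), c))), e)  →  g(g(cons(cons(b, g(cons(cons(b, b), c), b)), c), cons(cons(b, b), c)), e)   [R2 at 1]
2. g(g(cons(cons(b, g(cons(cons(b, b), c), b)), c), cons(cons(b, b), c)), e)  →  g(g(cons(cons(b, b), c), cons(cons(b, b), c)), e)   [R2 at 1.1.1.2]
3. g(g(cons(cons(b, b), c), cons(cons(b, b), c)), e)  →  g(cons(cons(b, b), c), e)   [R2 at 1]
4. g(cons(cons(b, b), c), e)  →  e   [R2 at ε]

e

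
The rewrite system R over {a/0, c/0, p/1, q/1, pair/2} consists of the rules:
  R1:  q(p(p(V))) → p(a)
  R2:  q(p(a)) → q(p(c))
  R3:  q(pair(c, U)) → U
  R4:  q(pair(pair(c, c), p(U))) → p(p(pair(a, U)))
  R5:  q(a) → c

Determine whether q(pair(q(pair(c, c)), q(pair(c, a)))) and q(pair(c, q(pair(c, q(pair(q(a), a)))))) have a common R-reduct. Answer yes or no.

yes — NF(t₁) = a, NF(t₂) = a

Reduce t₁ = q(pair(q(pair(c, c)), q(pair(c, a)))):
1. q(pair(q(pair(c, c)), q(pair(c, a))))  →  q(pair(c, q(pair(c, a))))   [R3 at 1.1]
2. q(pair(c, q(pair(c, a))))  →  q(pair(c, a))   [R3 at ε]
3. q(pair(c, a))  →  a   [R3 at ε]

Reduce t₂ = q(pair(c, q(pair(c, q(pair(q(a), a)))))):
1. q(pair(c, q(pair(c, q(pair(q(a), a))))))  →  q(pair(c, q(pair(q(a), a))))   [R3 at ε]
2. q(pair(c, q(pair(q(a), a))))  →  q(pair(q(a), a))   [R3 at ε]
3. q(pair(q(a), a))  →  q(pair(c, a))   [R5 at 1.1]
4. q(pair(c, a))  →  a   [R3 at ε]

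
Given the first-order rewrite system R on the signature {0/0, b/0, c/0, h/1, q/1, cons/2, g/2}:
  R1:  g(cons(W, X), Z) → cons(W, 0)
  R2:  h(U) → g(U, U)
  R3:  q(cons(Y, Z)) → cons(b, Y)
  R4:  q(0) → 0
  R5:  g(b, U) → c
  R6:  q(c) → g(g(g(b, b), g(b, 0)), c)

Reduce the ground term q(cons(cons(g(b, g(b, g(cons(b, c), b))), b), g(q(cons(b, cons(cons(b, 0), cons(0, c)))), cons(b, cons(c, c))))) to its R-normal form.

1. q(cons(cons(g(b, g(b, g(cons(b, c), b))), b), g(q(cons(b, cons(cons(b, 0), cons(0, c)))), cons(b, cons(c, c)))))  →  cons(b, cons(g(b, g(b, g(cons(b, c), b))), b))   [R3 at ε]
2. cons(b, cons(g(b, g(b, g(cons(b, c), b))), b))  →  cons(b, cons(c, b))   [R5 at 2.1]

cons(b, cons(c, b))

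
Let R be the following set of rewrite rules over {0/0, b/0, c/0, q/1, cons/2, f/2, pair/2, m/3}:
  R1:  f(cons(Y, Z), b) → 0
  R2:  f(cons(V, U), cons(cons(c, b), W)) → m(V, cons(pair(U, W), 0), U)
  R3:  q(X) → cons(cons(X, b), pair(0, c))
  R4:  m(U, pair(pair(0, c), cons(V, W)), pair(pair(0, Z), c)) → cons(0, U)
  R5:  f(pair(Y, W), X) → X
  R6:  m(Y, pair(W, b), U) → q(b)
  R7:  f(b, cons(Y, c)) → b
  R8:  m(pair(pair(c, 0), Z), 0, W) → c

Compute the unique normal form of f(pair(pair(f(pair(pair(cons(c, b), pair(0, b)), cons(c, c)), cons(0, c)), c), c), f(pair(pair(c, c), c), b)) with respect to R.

b

1. f(pair(pair(f(pair(pair(cons(c, b), pair(0, b)), cons(c, c)), cons(0, c)), c), c), f(pair(pair(c, c), c), b))  →  f(pair(pair(c, c), c), b)   [R5 at ε]
2. f(pair(pair(c, c), c), b)  →  b   [R5 at ε]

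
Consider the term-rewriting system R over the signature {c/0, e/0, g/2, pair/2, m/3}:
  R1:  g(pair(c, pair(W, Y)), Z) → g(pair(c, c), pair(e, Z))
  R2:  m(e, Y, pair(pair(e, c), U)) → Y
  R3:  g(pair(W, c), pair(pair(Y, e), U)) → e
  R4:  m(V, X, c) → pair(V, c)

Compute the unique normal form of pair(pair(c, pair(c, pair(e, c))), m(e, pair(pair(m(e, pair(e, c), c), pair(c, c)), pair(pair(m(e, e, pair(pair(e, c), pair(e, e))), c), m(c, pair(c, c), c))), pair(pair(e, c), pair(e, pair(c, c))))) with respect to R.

pair(pair(c, pair(c, pair(e, c))), pair(pair(pair(e, c), pair(c, c)), pair(pair(e, c), pair(c, c))))

1. pair(pair(c, pair(c, pair(e, c))), m(e, pair(pair(m(e, pair(e, c), c), pair(c, c)), pair(pair(m(e, e, pair(pair(e, c), pair(e, e))), c), m(c, pair(c, c), c))), pair(pair(e, c), pair(e, pair(c, c)))))  →  pair(pair(c, pair(c, pair(e, c))), pair(pair(m(e, pair(e, c), c), pair(c, c)), pair(pair(m(e, e, pair(pair(e, c), pair(e, e))), c), m(c, pair(c, c), c))))   [R2 at 2]
2. pair(pair(c, pair(c, pair(e, c))), pair(pair(m(e, pair(e, c), c), pair(c, c)), pair(pair(m(e, e, pair(pair(e, c), pair(e, e))), c), m(c, pair(c, c), c))))  →  pair(pair(c, pair(c, pair(e, c))), pair(pair(pair(e, c), pair(c, c)), pair(pair(m(e, e, pair(pair(e, c), pair(e, e))), c), m(c, pair(c, c), c))))   [R4 at 2.1.1]
3. pair(pair(c, pair(c, pair(e, c))), pair(pair(pair(e, c), pair(c, c)), pair(pair(m(e, e, pair(pair(e, c), pair(e, e))), c), m(c, pair(c, c), c))))  →  pair(pair(c, pair(c, pair(e, c))), pair(pair(pair(e, c), pair(c, c)), pair(pair(e, c), m(c, pair(c, c), c))))   [R2 at 2.2.1.1]
4. pair(pair(c, pair(c, pair(e, c))), pair(pair(pair(e, c), pair(c, c)), pair(pair(e, c), m(c, pair(c, c), c))))  →  pair(pair(c, pair(c, pair(e, c))), pair(pair(pair(e, c), pair(c, c)), pair(pair(e, c), pair(c, c))))   [R4 at 2.2.2]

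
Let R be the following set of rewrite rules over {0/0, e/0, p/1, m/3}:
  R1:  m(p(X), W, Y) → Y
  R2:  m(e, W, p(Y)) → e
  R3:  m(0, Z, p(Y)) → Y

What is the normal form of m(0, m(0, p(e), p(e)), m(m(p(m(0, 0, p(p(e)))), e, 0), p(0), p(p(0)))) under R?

0

1. m(0, m(0, p(e), p(e)), m(m(p(m(0, 0, p(p(e)))), e, 0), p(0), p(p(0))))  →  m(0, e, m(m(p(m(0, 0, p(p(e)))), e, 0), p(0), p(p(0))))   [R3 at 2]
2. m(0, e, m(m(p(m(0, 0, p(p(e)))), e, 0), p(0), p(p(0))))  →  m(0, e, m(0, p(0), p(p(0))))   [R1 at 3.1]
3. m(0, e, m(0, p(0), p(p(0))))  →  m(0, e, p(0))   [R3 at 3]
4. m(0, e, p(0))  →  0   [R3 at ε]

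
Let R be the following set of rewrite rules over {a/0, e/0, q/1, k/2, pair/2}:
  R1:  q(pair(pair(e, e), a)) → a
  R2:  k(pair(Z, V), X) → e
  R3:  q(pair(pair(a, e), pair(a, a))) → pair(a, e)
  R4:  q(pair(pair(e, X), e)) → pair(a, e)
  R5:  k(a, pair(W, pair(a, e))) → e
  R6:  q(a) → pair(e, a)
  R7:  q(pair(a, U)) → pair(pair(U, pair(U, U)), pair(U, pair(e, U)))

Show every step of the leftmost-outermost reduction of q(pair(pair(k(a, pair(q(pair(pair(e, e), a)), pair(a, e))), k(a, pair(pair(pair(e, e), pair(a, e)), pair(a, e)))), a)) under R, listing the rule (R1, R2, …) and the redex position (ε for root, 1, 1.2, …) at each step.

1. q(pair(pair(k(a, pair(q(pair(pair(e, e), a)), pair(a, e))), k(a, pair(pair(pair(e, e), pair(a, e)), pair(a, e)))), a))  →  q(pair(pair(e, k(a, pair(pair(pair(e, e), pair(a, e)), pair(a, e)))), a))   [R5 at 1.1.1]
2. q(pair(pair(e, k(a, pair(pair(pair(e, e), pair(a, e)), pair(a, e)))), a))  →  q(pair(pair(e, e), a))   [R5 at 1.1.2]
3. q(pair(pair(e, e), a))  →  a   [R1 at ε]

a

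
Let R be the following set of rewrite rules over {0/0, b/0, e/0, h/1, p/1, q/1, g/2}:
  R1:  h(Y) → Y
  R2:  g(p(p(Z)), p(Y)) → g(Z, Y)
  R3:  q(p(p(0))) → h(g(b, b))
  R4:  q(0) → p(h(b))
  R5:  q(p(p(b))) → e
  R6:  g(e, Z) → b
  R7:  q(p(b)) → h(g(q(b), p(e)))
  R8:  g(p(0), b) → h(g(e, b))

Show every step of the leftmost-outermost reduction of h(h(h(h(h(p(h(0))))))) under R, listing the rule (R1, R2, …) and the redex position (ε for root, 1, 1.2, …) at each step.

p(0)

1. h(h(h(h(h(p(h(0)))))))  →  h(h(h(h(p(h(0))))))   [R1 at ε]
2. h(h(h(h(p(h(0))))))  →  h(h(h(p(h(0)))))   [R1 at ε]
3. h(h(h(p(h(0)))))  →  h(h(p(h(0))))   [R1 at ε]
4. h(h(p(h(0))))  →  h(p(h(0)))   [R1 at ε]
5. h(p(h(0)))  →  p(h(0))   [R1 at ε]
6. p(h(0))  →  p(0)   [R1 at 1]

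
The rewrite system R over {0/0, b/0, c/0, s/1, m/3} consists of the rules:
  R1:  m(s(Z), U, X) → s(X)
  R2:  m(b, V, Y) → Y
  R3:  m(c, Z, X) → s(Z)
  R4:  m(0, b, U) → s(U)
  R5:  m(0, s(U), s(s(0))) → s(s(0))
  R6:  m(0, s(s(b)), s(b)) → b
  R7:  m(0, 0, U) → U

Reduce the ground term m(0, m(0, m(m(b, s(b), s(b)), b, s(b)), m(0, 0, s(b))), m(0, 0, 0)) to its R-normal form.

s(0)

1. m(0, m(0, m(m(b, s(b), s(b)), b, s(b)), m(0, 0, s(b))), m(0, 0, 0))  →  m(0, m(0, m(s(b), b, s(b)), m(0, 0, s(b))), m(0, 0, 0))   [R2 at 2.2.1]
2. m(0, m(0, m(s(b), b, s(b)), m(0, 0, s(b))), m(0, 0, 0))  →  m(0, m(0, s(s(b)), m(0, 0, s(b))), m(0, 0, 0))   [R1 at 2.2]
3. m(0, m(0, s(s(b)), m(0, 0, s(b))), m(0, 0, 0))  →  m(0, m(0, s(s(b)), s(b)), m(0, 0, 0))   [R7 at 2.3]
4. m(0, m(0, s(s(b)), s(b)), m(0, 0, 0))  →  m(0, b, m(0, 0, 0))   [R6 at 2]
5. m(0, b, m(0, 0, 0))  →  s(m(0, 0, 0))   [R4 at ε]
6. s(m(0, 0, 0))  →  s(0)   [R7 at 1]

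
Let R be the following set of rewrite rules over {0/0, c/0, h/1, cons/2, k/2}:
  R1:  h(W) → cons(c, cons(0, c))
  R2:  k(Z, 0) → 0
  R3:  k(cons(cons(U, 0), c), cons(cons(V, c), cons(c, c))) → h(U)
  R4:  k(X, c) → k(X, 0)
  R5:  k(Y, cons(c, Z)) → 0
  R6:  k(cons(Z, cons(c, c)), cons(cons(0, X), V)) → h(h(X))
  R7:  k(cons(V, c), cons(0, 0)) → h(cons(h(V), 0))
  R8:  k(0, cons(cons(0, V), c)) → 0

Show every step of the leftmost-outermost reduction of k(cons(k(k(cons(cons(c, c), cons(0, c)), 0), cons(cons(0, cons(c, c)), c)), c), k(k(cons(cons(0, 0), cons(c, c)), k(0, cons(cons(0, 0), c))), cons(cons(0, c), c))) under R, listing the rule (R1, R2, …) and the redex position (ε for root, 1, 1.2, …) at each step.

0

1. k(cons(k(k(cons(cons(c, c), cons(0, c)), 0), cons(cons(0, cons(c, c)), c)), c), k(k(cons(cons(0, 0), cons(c, c)), k(0, cons(cons(0, 0), c))), cons(cons(0, c), c)))  →  k(cons(k(0, cons(cons(0, cons(c, c)), c)), c), k(k(cons(cons(0, 0), cons(c, c)), k(0, cons(cons(0, 0), c))), cons(cons(0, c), c)))   [R2 at 1.1.1]
2. k(cons(k(0, cons(cons(0, cons(c, c)), c)), c), k(k(cons(cons(0, 0), cons(c, c)), k(0, cons(cons(0, 0), c))), cons(cons(0, c), c)))  →  k(cons(0, c), k(k(cons(cons(0, 0), cons(c, c)), k(0, cons(cons(0, 0), c))), cons(cons(0, c), c)))   [R8 at 1.1]
3. k(cons(0, c), k(k(cons(cons(0, 0), cons(c, c)), k(0, cons(cons(0, 0), c))), cons(cons(0, c), c)))  →  k(cons(0, c), k(k(cons(cons(0, 0), cons(c, c)), 0), cons(cons(0, c), c)))   [R8 at 2.1.2]
4. k(cons(0, c), k(k(cons(cons(0, 0), cons(c, c)), 0), cons(cons(0, c), c)))  →  k(cons(0, c), k(0, cons(cons(0, c), c)))   [R2 at 2.1]
5. k(cons(0, c), k(0, cons(cons(0, c), c)))  →  k(cons(0, c), 0)   [R8 at 2]
6. k(cons(0, c), 0)  →  0   [R2 at ε]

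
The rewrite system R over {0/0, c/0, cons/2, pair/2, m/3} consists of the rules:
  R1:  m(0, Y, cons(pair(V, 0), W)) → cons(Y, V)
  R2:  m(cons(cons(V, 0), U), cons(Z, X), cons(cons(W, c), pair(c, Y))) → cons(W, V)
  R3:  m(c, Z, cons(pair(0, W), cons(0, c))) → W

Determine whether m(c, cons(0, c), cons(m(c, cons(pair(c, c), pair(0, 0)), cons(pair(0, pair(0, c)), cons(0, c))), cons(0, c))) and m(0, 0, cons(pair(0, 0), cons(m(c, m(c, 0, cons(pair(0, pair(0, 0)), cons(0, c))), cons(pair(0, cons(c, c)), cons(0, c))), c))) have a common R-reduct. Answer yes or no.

no — NF(t₁) = c, NF(t₂) = cons(0, 0)

Reduce t₁ = m(c, cons(0, c), cons(m(c, cons(pair(c, c), pair(0, 0)), cons(pair(0, pair(0, c)), cons(0, c))), cons(0, c))):
1. m(c, cons(0, c), cons(m(c, cons(pair(c, c), pair(0, 0)), cons(pair(0, pair(0, c)), cons(0, c))), cons(0, c)))  →  m(c, cons(0, c), cons(pair(0, c), cons(0, c)))   [R3 at 3.1]
2. m(c, cons(0, c), cons(pair(0, c), cons(0, c)))  →  c   [R3 at ε]

Reduce t₂ = m(0, 0, cons(pair(0, 0), cons(m(c, m(c, 0, cons(pair(0, pair(0, 0)), cons(0, c))), cons(pair(0, cons(c, c)), cons(0, c))), c))):
1. m(0, 0, cons(pair(0, 0), cons(m(c, m(c, 0, cons(pair(0, pair(0, 0)), cons(0, c))), cons(pair(0, cons(c, c)), cons(0, c))), c)))  →  cons(0, 0)   [R1 at ε]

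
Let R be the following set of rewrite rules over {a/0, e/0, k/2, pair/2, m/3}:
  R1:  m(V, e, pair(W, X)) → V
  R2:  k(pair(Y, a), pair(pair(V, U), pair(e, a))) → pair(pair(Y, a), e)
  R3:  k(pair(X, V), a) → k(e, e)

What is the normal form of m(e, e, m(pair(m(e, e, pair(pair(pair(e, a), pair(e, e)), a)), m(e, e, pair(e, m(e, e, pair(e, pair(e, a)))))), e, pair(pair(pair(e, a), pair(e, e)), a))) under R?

1. m(e, e, m(pair(m(e, e, pair(pair(pair(e, a), pair(e, e)), a)), m(e, e, pair(e, m(e, e, pair(e, pair(e, a)))))), e, pair(pair(pair(e, a), pair(e, e)), a)))  →  m(e, e, pair(m(e, e, pair(pair(pair(e, a), pair(e, e)), a)), m(e, e, pair(e, m(e, e, pair(e, pair(e, a)))))))   [R1 at 3]
2. m(e, e, pair(m(e, e, pair(pair(pair(e, a), pair(e, e)), a)), m(e, e, pair(e, m(e, e, pair(e, pair(e, a)))))))  →  e   [R1 at ε]

e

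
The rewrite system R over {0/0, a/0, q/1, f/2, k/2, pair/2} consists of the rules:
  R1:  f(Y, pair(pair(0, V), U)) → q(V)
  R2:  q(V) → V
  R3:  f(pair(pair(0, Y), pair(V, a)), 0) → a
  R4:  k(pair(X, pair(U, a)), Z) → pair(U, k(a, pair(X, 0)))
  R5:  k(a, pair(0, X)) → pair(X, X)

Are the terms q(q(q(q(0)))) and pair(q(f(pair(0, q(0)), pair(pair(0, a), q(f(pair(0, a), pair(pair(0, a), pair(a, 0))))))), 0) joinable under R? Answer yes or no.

no — NF(t₁) = 0, NF(t₂) = pair(a, 0)

Reduce t₁ = q(q(q(q(0)))):
1. q(q(q(q(0))))  →  q(q(q(0)))   [R2 at ε]
2. q(q(q(0)))  →  q(q(0))   [R2 at ε]
3. q(q(0))  →  q(0)   [R2 at ε]
4. q(0)  →  0   [R2 at ε]

Reduce t₂ = pair(q(f(pair(0, q(0)), pair(pair(0, a), q(f(pair(0, a), pair(pair(0, a), pair(a, 0))))))), 0):
1. pair(q(f(pair(0, q(0)), pair(pair(0, a), q(f(pair(0, a), pair(pair(0, a), pair(a, 0))))))), 0)  →  pair(f(pair(0, q(0)), pair(pair(0, a), q(f(pair(0, a), pair(pair(0, a), pair(a, 0)))))), 0)   [R2 at 1]
2. pair(f(pair(0, q(0)), pair(pair(0, a), q(f(pair(0, a), pair(pair(0, a), pair(a, 0)))))), 0)  →  pair(q(a), 0)   [R1 at 1]
3. pair(q(a), 0)  →  pair(a, 0)   [R2 at 1]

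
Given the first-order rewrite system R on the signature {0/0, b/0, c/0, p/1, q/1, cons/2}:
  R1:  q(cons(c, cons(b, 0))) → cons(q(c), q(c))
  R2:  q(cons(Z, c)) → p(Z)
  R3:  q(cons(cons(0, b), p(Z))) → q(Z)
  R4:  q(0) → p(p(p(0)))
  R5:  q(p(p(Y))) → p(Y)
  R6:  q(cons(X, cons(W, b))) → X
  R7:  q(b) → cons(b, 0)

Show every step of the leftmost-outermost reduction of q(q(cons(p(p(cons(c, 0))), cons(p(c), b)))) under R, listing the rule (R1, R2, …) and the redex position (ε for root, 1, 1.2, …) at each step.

p(cons(c, 0))

1. q(q(cons(p(p(cons(c, 0))), cons(p(c), b))))  →  q(p(p(cons(c, 0))))   [R6 at 1]
2. q(p(p(cons(c, 0))))  →  p(cons(c, 0))   [R5 at ε]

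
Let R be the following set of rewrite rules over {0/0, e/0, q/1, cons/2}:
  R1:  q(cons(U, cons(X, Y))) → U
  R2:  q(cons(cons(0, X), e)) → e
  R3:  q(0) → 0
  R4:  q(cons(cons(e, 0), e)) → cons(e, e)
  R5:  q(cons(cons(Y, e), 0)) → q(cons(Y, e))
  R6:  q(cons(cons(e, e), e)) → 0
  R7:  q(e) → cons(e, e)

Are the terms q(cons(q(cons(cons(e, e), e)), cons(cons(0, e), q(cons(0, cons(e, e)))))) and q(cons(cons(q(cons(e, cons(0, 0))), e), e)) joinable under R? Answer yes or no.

yes — NF(t₁) = 0, NF(t₂) = 0

Reduce t₁ = q(cons(q(cons(cons(e, e), e)), cons(cons(0, e), q(cons(0, cons(e, e)))))):
1. q(cons(q(cons(cons(e, e), e)), cons(cons(0, e), q(cons(0, cons(e, e))))))  →  q(cons(cons(e, e), e))   [R1 at ε]
2. q(cons(cons(e, e), e))  →  0   [R6 at ε]

Reduce t₂ = q(cons(cons(q(cons(e, cons(0, 0))), e), e)):
1. q(cons(cons(q(cons(e, cons(0, 0))), e), e))  →  q(cons(cons(e, e), e))   [R1 at 1.1.1]
2. q(cons(cons(e, e), e))  →  0   [R6 at ε]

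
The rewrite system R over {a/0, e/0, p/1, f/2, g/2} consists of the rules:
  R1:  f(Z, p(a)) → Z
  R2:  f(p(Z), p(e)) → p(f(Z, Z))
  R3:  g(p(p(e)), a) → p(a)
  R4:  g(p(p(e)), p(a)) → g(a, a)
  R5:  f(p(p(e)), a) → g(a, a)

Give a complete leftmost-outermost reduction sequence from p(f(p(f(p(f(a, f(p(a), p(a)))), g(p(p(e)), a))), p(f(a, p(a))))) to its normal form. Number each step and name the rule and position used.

p(p(p(a)))

1. p(f(p(f(p(f(a, f(p(a), p(a)))), g(p(p(e)), a))), p(f(a, p(a)))))  →  p(f(p(f(p(f(a, p(a))), g(p(p(e)), a))), p(f(a, p(a)))))   [R1 at 1.1.1.1.1.2]
2. p(f(p(f(p(f(a, p(a))), g(p(p(e)), a))), p(f(a, p(a)))))  →  p(f(p(f(p(a), g(p(p(e)), a))), p(f(a, p(a)))))   [R1 at 1.1.1.1.1]
3. p(f(p(f(p(a), g(p(p(e)), a))), p(f(a, p(a)))))  →  p(f(p(f(p(a), p(a))), p(f(a, p(a)))))   [R3 at 1.1.1.2]
4. p(f(p(f(p(a), p(a))), p(f(a, p(a)))))  →  p(f(p(p(a)), p(f(a, p(a)))))   [R1 at 1.1.1]
5. p(f(p(p(a)), p(f(a, p(a)))))  →  p(f(p(p(a)), p(a)))   [R1 at 1.2.1]
6. p(f(p(p(a)), p(a)))  →  p(p(p(a)))   [R1 at 1]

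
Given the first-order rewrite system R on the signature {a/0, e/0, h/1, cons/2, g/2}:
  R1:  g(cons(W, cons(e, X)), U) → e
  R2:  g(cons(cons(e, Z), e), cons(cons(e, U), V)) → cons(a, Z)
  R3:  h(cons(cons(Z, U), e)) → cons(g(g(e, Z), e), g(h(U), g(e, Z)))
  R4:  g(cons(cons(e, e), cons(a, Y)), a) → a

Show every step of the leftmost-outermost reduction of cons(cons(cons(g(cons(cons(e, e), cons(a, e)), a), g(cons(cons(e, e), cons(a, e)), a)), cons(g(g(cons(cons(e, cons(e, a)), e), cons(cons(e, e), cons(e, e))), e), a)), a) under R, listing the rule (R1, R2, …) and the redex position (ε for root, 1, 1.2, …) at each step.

cons(cons(cons(a, a), cons(e, a)), a)

1. cons(cons(cons(g(cons(cons(e, e), cons(a, e)), a), g(cons(cons(e, e), cons(a, e)), a)), cons(g(g(cons(cons(e, cons(e, a)), e), cons(cons(e, e), cons(e, e))), e), a)), a)  →  cons(cons(cons(a, g(cons(cons(e, e), cons(a, e)), a)), cons(g(g(cons(cons(e, cons(e, a)), e), cons(cons(e, e), cons(e, e))), e), a)), a)   [R4 at 1.1.1]
2. cons(cons(cons(a, g(cons(cons(e, e), cons(a, e)), a)), cons(g(g(cons(cons(e, cons(e, a)), e), cons(cons(e, e), cons(e, e))), e), a)), a)  →  cons(cons(cons(a, a), cons(g(g(cons(cons(e, cons(e, a)), e), cons(cons(e, e), cons(e, e))), e), a)), a)   [R4 at 1.1.2]
3. cons(cons(cons(a, a), cons(g(g(cons(cons(e, cons(e, a)), e), cons(cons(e, e), cons(e, e))), e), a)), a)  →  cons(cons(cons(a, a), cons(g(cons(a, cons(e, a)), e), a)), a)   [R2 at 1.2.1.1]
4. cons(cons(cons(a, a), cons(g(cons(a, cons(e, a)), e), a)), a)  →  cons(cons(cons(a, a), cons(e, a)), a)   [R1 at 1.2.1]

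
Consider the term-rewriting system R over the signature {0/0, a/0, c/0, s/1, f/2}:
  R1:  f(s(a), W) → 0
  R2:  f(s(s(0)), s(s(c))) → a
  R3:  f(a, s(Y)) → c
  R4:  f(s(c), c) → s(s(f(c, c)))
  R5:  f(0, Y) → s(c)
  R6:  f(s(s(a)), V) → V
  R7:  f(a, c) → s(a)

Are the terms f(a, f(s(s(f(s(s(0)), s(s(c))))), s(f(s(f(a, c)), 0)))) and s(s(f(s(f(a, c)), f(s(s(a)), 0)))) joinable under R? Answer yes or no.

no — NF(t₁) = c, NF(t₂) = s(s(0))

Reduce t₁ = f(a, f(s(s(f(s(s(0)), s(s(c))))), s(f(s(f(a, c)), 0)))):
1. f(a, f(s(s(f(s(s(0)), s(s(c))))), s(f(s(f(a, c)), 0))))  →  f(a, f(s(s(a)), s(f(s(f(a, c)), 0))))   [R2 at 2.1.1.1]
2. f(a, f(s(s(a)), s(f(s(f(a, c)), 0))))  →  f(a, s(f(s(f(a, c)), 0)))   [R6 at 2]
3. f(a, s(f(s(f(a, c)), 0)))  →  c   [R3 at ε]

Reduce t₂ = s(s(f(s(f(a, c)), f(s(s(a)), 0)))):
1. s(s(f(s(f(a, c)), f(s(s(a)), 0))))  →  s(s(f(s(s(a)), f(s(s(a)), 0))))   [R7 at 1.1.1.1]
2. s(s(f(s(s(a)), f(s(s(a)), 0))))  →  s(s(f(s(s(a)), 0)))   [R6 at 1.1]
3. s(s(f(s(s(a)), 0)))  →  s(s(0))   [R6 at 1.1]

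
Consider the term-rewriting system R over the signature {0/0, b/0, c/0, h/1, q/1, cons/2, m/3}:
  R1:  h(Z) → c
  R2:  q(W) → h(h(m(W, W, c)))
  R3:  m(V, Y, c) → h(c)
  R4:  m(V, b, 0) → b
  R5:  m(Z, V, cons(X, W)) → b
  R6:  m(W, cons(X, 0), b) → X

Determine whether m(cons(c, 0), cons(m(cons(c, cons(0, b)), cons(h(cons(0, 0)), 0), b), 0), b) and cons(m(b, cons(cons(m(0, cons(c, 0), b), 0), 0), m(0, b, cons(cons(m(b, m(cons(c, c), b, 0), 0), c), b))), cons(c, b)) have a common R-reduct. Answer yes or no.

Reduce t₁ = m(cons(c, 0), cons(m(cons(c, cons(0, b)), cons(h(cons(0, 0)), 0), b), 0), b):
1. m(cons(c, 0), cons(m(cons(c, cons(0, b)), cons(h(cons(0, 0)), 0), b), 0), b)  →  m(cons(c, cons(0, b)), cons(h(cons(0, 0)), 0), b)   [R6 at ε]
2. m(cons(c, cons(0, b)), cons(h(cons(0, 0)), 0), b)  →  h(cons(0, 0))   [R6 at ε]
3. h(cons(0, 0))  →  c   [R1 at ε]

Reduce t₂ = cons(m(b, cons(cons(m(0, cons(c, 0), b), 0), 0), m(0, b, cons(cons(m(b, m(cons(c, c), b, 0), 0), c), b))), cons(c, b)):
1. cons(m(b, cons(cons(m(0, cons(c, 0), b), 0), 0), m(0, b, cons(cons(m(b, m(cons(c, c), b, 0), 0), c), b))), cons(c, b))  →  cons(m(b, cons(cons(c, 0), 0), m(0, b, cons(cons(m(b, m(cons(c, c), b, 0), 0), c), b))), cons(c, b))   [R6 at 1.2.1.1]
2. cons(m(b, cons(cons(c, 0), 0), m(0, b, cons(cons(m(b, m(cons(c, c), b, 0), 0), c), b))), cons(c, b))  →  cons(m(b, cons(cons(c, 0), 0), b), cons(c, b))   [R5 at 1.3]
3. cons(m(b, cons(cons(c, 0), 0), b), cons(c, b))  →  cons(cons(c, 0), cons(c, b))   [R6 at 1]

no — NF(t₁) = c, NF(t₂) = cons(cons(c, 0), cons(c, b))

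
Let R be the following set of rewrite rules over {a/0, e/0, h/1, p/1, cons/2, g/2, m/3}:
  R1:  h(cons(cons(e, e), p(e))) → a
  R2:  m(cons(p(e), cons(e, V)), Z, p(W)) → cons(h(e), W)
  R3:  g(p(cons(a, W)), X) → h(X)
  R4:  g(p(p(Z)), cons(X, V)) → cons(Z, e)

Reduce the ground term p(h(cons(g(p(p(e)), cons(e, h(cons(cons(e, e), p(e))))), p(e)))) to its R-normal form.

1. p(h(cons(g(p(p(e)), cons(e, h(cons(cons(e, e), p(e))))), p(e))))  →  p(h(cons(cons(e, e), p(e))))   [R4 at 1.1.1]
2. p(h(cons(cons(e, e), p(e))))  →  p(a)   [R1 at 1]

p(a)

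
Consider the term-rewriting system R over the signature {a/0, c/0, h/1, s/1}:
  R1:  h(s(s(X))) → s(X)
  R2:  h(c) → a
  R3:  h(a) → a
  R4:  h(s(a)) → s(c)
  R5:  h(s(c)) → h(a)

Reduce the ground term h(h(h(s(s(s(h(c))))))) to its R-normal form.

s(c)

1. h(h(h(s(s(s(h(c)))))))  →  h(h(s(s(h(c)))))   [R1 at 1.1]
2. h(h(s(s(h(c)))))  →  h(s(h(c)))   [R1 at 1]
3. h(s(h(c)))  →  h(s(a))   [R2 at 1.1]
4. h(s(a))  →  s(c)   [R4 at ε]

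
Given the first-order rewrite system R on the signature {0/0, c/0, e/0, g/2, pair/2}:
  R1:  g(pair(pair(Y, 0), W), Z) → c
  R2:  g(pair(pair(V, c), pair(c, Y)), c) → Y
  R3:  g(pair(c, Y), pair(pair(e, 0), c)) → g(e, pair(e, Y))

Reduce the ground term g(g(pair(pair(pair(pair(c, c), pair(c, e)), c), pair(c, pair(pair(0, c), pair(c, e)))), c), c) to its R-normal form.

e

1. g(g(pair(pair(pair(pair(c, c), pair(c, e)), c), pair(c, pair(pair(0, c), pair(c, e)))), c), c)  →  g(pair(pair(0, c), pair(c, e)), c)   [R2 at 1]
2. g(pair(pair(0, c), pair(c, e)), c)  →  e   [R2 at ε]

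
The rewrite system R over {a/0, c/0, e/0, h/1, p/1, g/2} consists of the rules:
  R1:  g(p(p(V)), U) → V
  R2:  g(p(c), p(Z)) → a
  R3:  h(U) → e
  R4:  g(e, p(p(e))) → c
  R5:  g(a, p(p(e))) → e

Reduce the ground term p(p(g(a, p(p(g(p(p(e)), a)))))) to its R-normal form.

1. p(p(g(a, p(p(g(p(p(e)), a))))))  →  p(p(g(a, p(p(e)))))   [R1 at 1.1.2.1.1]
2. p(p(g(a, p(p(e)))))  →  p(p(e))   [R5 at 1.1]

p(p(e))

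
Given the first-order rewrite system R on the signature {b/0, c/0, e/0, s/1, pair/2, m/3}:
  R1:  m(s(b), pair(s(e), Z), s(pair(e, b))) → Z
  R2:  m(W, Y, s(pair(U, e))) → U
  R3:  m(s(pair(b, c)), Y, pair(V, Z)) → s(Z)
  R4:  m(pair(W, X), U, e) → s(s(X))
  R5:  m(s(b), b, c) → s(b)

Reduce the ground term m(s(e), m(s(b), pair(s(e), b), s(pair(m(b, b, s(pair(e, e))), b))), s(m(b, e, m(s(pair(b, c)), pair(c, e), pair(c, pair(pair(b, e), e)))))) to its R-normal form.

b

1. m(s(e), m(s(b), pair(s(e), b), s(pair(m(b, b, s(pair(e, e))), b))), s(m(b, e, m(s(pair(b, c)), pair(c, e), pair(c, pair(pair(b, e), e))))))  →  m(s(e), m(s(b), pair(s(e), b), s(pair(e, b))), s(m(b, e, m(s(pair(b, c)), pair(c, e), pair(c, pair(pair(b, e), e))))))   [R2 at 2.3.1.1]
2. m(s(e), m(s(b), pair(s(e), b), s(pair(e, b))), s(m(b, e, m(s(pair(b, c)), pair(c, e), pair(c, pair(pair(b, e), e))))))  →  m(s(e), b, s(m(b, e, m(s(pair(b, c)), pair(c, e), pair(c, pair(pair(b, e), e))))))   [R1 at 2]
3. m(s(e), b, s(m(b, e, m(s(pair(b, c)), pair(c, e), pair(c, pair(pair(b, e), e))))))  →  m(s(e), b, s(m(b, e, s(pair(pair(b, e), e)))))   [R3 at 3.1.3]
4. m(s(e), b, s(m(b, e, s(pair(pair(b, e), e)))))  →  m(s(e), b, s(pair(b, e)))   [R2 at 3.1]
5. m(s(e), b, s(pair(b, e)))  →  b   [R2 at ε]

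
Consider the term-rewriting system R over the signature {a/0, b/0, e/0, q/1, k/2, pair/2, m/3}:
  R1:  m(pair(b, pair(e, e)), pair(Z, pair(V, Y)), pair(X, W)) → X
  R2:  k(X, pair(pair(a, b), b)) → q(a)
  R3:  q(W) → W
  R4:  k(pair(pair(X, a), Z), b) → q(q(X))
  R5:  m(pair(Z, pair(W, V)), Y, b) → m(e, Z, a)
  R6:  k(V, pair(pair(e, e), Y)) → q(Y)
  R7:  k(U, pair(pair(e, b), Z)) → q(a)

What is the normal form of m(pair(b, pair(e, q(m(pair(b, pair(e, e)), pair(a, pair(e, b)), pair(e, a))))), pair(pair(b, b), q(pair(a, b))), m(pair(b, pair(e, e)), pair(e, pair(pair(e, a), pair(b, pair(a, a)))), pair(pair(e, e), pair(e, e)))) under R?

1. m(pair(b, pair(e, q(m(pair(b, pair(e, e)), pair(a, pair(e, b)), pair(e, a))))), pair(pair(b, b), q(pair(a, b))), m(pair(b, pair(e, e)), pair(e, pair(pair(e, a), pair(b, pair(a, a)))), pair(pair(e, e), pair(e, e))))  →  m(pair(b, pair(e, m(pair(b, pair(e, e)), pair(a, pair(e, b)), pair(e, a)))), pair(pair(b, b), q(pair(a, b))), m(pair(b, pair(e, e)), pair(e, pair(pair(e, a), pair(b, pair(a, a)))), pair(pair(e, e), pair(e, e))))   [R3 at 1.2.2]
2. m(pair(b, pair(e, m(pair(b, pair(e, e)), pair(a, pair(e, b)), pair(e, a)))), pair(pair(b, b), q(pair(a, b))), m(pair(b, pair(e, e)), pair(e, pair(pair(e, a), pair(b, pair(a, a)))), pair(pair(e, e), pair(e, e))))  →  m(pair(b, pair(e, e)), pair(pair(b, b), q(pair(a, b))), m(pair(b, pair(e, e)), pair(e, pair(pair(e, a), pair(b, pair(a, a)))), pair(pair(e, e), pair(e, e))))   [R1 at 1.2.2]
3. m(pair(b, pair(e, e)), pair(pair(b, b), q(pair(a, b))), m(pair(b, pair(e, e)), pair(e, pair(pair(e, a), pair(b, pair(a, a)))), pair(pair(e, e), pair(e, e))))  →  m(pair(b, pair(e, e)), pair(pair(b, b), pair(a, b)), m(pair(b, pair(e, e)), pair(e, pair(pair(e, a), pair(b, pair(a, a)))), pair(pair(e, e), pair(e, e))))   [R3 at 2.2]
4. m(pair(b, pair(e, e)), pair(pair(b, b), pair(a, b)), m(pair(b, pair(e, e)), pair(e, pair(pair(e, a), pair(b, pair(a, a)))), pair(pair(e, e), pair(e, e))))  →  m(pair(b, pair(e, e)), pair(pair(b, b), pair(a, b)), pair(e, e))   [R1 at 3]
5. m(pair(b, pair(e, e)), pair(pair(b, b), pair(a, b)), pair(e, e))  →  e   [R1 at ε]

e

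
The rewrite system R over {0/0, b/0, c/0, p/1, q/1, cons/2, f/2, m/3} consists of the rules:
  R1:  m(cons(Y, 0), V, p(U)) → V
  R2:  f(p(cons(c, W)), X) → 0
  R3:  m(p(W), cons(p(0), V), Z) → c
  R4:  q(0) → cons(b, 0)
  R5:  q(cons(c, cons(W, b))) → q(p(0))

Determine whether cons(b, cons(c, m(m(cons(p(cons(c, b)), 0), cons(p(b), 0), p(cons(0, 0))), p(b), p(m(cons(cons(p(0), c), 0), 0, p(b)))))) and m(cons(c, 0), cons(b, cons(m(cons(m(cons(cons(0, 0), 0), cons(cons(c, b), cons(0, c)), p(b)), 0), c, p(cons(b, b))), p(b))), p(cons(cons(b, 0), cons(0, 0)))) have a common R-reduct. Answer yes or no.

yes — NF(t₁) = cons(b, cons(c, p(b))), NF(t₂) = cons(b, cons(c, p(b)))

Reduce t₁ = cons(b, cons(c, m(m(cons(p(cons(c, b)), 0), cons(p(b), 0), p(cons(0, 0))), p(b), p(m(cons(cons(p(0), c), 0), 0, p(b)))))):
1. cons(b, cons(c, m(m(cons(p(cons(c, b)), 0), cons(p(b), 0), p(cons(0, 0))), p(b), p(m(cons(cons(p(0), c), 0), 0, p(b))))))  →  cons(b, cons(c, m(cons(p(b), 0), p(b), p(m(cons(cons(p(0), c), 0), 0, p(b))))))   [R1 at 2.2.1]
2. cons(b, cons(c, m(cons(p(b), 0), p(b), p(m(cons(cons(p(0), c), 0), 0, p(b))))))  →  cons(b, cons(c, p(b)))   [R1 at 2.2]

Reduce t₂ = m(cons(c, 0), cons(b, cons(m(cons(m(cons(cons(0, 0), 0), cons(cons(c, b), cons(0, c)), p(b)), 0), c, p(cons(b, b))), p(b))), p(cons(cons(b, 0), cons(0, 0)))):
1. m(cons(c, 0), cons(b, cons(m(cons(m(cons(cons(0, 0), 0), cons(cons(c, b), cons(0, c)), p(b)), 0), c, p(cons(b, b))), p(b))), p(cons(cons(b, 0), cons(0, 0))))  →  cons(b, cons(m(cons(m(cons(cons(0, 0), 0), cons(cons(c, b), cons(0, c)), p(b)), 0), c, p(cons(b, b))), p(b)))   [R1 at ε]
2. cons(b, cons(m(cons(m(cons(cons(0, 0), 0), cons(cons(c, b), cons(0, c)), p(b)), 0), c, p(cons(b, b))), p(b)))  →  cons(b, cons(c, p(b)))   [R1 at 2.1]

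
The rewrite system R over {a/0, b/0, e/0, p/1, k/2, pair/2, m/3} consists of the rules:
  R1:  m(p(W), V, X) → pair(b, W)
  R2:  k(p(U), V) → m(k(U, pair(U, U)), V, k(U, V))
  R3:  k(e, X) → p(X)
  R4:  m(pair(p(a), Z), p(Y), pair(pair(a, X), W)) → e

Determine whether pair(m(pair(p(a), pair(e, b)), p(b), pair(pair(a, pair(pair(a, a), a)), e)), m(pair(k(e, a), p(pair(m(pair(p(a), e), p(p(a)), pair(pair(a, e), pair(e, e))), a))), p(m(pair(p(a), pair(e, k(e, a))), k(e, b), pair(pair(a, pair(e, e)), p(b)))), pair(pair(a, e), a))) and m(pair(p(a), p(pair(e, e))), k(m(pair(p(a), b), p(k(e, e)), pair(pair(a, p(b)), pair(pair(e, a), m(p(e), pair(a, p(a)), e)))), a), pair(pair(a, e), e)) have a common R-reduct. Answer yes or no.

no — NF(t₁) = pair(e, e), NF(t₂) = e

Reduce t₁ = pair(m(pair(p(a), pair(e, b)), p(b), pair(pair(a, pair(pair(a, a), a)), e)), m(pair(k(e, a), p(pair(m(pair(p(a), e), p(p(a)), pair(pair(a, e), pair(e, e))), a))), p(m(pair(p(a), pair(e, k(e, a))), k(e, b), pair(pair(a, pair(e, e)), p(b)))), pair(pair(a, e), a))):
1. pair(m(pair(p(a), pair(e, b)), p(b), pair(pair(a, pair(pair(a, a), a)), e)), m(pair(k(e, a), p(pair(m(pair(p(a), e), p(p(a)), pair(pair(a, e), pair(e, e))), a))), p(m(pair(p(a), pair(e, k(e, a))), k(e, b), pair(pair(a, pair(e, e)), p(b)))), pair(pair(a, e), a)))  →  pair(e, m(pair(k(e, a), p(pair(m(pair(p(a), e), p(p(a)), pair(pair(a, e), pair(e, e))), a))), p(m(pair(p(a), pair(e, k(e, a))), k(e, b), pair(pair(a, pair(e, e)), p(b)))), pair(pair(a, e), a)))   [R4 at 1]
2. pair(e, m(pair(k(e, a), p(pair(m(pair(p(a), e), p(p(a)), pair(pair(a, e), pair(e, e))), a))), p(m(pair(p(a), pair(e, k(e, a))), k(e, b), pair(pair(a, pair(e, e)), p(b)))), pair(pair(a, e), a)))  →  pair(e, m(pair(p(a), p(pair(m(pair(p(a), e), p(p(a)), pair(pair(a, e), pair(e, e))), a))), p(m(pair(p(a), pair(e, k(e, a))), k(e, b), pair(pair(a, pair(e, e)), p(b)))), pair(pair(a, e), a)))   [R3 at 2.1.1]
3. pair(e, m(pair(p(a), p(pair(m(pair(p(a), e), p(p(a)), pair(pair(a, e), pair(e, e))), a))), p(m(pair(p(a), pair(e, k(e, a))), k(e, b), pair(pair(a, pair(e, e)), p(b)))), pair(pair(a, e), a)))  →  pair(e, e)   [R4 at 2]

Reduce t₂ = m(pair(p(a), p(pair(e, e))), k(m(pair(p(a), b), p(k(e, e)), pair(pair(a, p(b)), pair(pair(e, a), m(p(e), pair(a, p(a)), e)))), a), pair(pair(a, e), e)):
1. m(pair(p(a), p(pair(e, e))), k(m(pair(p(a), b), p(k(e, e)), pair(pair(a, p(b)), pair(pair(e, a), m(p(e), pair(a, p(a)), e)))), a), pair(pair(a, e), e))  →  m(pair(p(a), p(pair(e, e))), k(e, a), pair(pair(a, e), e))   [R4 at 2.1]
2. m(pair(p(a), p(pair(e, e))), k(e, a), pair(pair(a, e), e))  →  m(pair(p(a), p(pair(e, e))), p(a), pair(pair(a, e), e))   [R3 at 2]
3. m(pair(p(a), p(pair(e, e))), p(a), pair(pair(a, e), e))  →  e   [R4 at ε]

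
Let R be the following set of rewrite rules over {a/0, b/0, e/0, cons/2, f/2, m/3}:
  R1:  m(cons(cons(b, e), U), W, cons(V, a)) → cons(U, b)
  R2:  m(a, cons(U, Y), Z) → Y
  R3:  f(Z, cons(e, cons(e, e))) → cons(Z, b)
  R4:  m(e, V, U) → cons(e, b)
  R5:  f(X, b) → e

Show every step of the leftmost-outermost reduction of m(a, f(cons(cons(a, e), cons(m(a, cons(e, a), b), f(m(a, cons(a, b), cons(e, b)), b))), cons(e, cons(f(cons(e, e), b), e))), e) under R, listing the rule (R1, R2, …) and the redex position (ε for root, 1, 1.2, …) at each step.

b

1. m(a, f(cons(cons(a, e), cons(m(a, cons(e, a), b), f(m(a, cons(a, b), cons(e, b)), b))), cons(e, cons(f(cons(e, e), b), e))), e)  →  m(a, f(cons(cons(a, e), cons(a, f(m(a, cons(a, b), cons(e, b)), b))), cons(e, cons(f(cons(e, e), b), e))), e)   [R2 at 2.1.2.1]
2. m(a, f(cons(cons(a, e), cons(a, f(m(a, cons(a, b), cons(e, b)), b))), cons(e, cons(f(cons(e, e), b), e))), e)  →  m(a, f(cons(cons(a, e), cons(a, e)), cons(e, cons(f(cons(e, e), b), e))), e)   [R5 at 2.1.2.2]
3. m(a, f(cons(cons(a, e), cons(a, e)), cons(e, cons(f(cons(e, e), b), e))), e)  →  m(a, f(cons(cons(a, e), cons(a, e)), cons(e, cons(e, e))), e)   [R5 at 2.2.2.1]
4. m(a, f(cons(cons(a, e), cons(a, e)), cons(e, cons(e, e))), e)  →  m(a, cons(cons(cons(a, e), cons(a, e)), b), e)   [R3 at 2]
5. m(a, cons(cons(cons(a, e), cons(a, e)), b), e)  →  b   [R2 at ε]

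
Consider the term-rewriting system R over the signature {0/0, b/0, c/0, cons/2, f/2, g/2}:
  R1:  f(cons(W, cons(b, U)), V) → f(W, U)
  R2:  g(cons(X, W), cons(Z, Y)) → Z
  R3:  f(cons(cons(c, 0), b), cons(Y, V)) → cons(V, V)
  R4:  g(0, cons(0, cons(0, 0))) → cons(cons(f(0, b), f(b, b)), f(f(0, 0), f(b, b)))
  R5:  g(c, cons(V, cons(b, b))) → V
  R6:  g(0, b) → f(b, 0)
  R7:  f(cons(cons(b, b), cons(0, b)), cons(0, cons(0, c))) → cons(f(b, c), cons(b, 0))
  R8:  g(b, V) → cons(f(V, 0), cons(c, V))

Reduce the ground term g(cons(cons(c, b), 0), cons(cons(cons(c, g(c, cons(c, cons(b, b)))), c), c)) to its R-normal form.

cons(cons(c, c), c)

1. g(cons(cons(c, b), 0), cons(cons(cons(c, g(c, cons(c, cons(b, b)))), c), c))  →  cons(cons(c, g(c, cons(c, cons(b, b)))), c)   [R2 at ε]
2. cons(cons(c, g(c, cons(c, cons(b, b)))), c)  →  cons(cons(c, c), c)   [R5 at 1.2]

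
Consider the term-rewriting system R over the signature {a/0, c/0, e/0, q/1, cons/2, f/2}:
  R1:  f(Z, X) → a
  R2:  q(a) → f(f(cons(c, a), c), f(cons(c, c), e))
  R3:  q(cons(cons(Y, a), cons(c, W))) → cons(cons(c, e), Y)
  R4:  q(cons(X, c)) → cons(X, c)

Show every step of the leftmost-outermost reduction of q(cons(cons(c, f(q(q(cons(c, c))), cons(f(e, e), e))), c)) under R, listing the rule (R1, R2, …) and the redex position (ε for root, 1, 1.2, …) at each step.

1. q(cons(cons(c, f(q(q(cons(c, c))), cons(f(e, e), e))), c))  →  cons(cons(c, f(q(q(cons(c, c))), cons(f(e, e), e))), c)   [R4 at ε]
2. cons(cons(c, f(q(q(cons(c, c))), cons(f(e, e), e))), c)  →  cons(cons(c, a), c)   [R1 at 1.2]

cons(cons(c, a), c)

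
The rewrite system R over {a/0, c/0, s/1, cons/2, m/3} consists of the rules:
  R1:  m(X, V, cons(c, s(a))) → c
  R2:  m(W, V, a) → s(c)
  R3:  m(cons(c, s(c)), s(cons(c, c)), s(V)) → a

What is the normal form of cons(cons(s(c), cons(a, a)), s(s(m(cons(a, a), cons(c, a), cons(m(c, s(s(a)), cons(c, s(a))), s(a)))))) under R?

1. cons(cons(s(c), cons(a, a)), s(s(m(cons(a, a), cons(c, a), cons(m(c, s(s(a)), cons(c, s(a))), s(a))))))  →  cons(cons(s(c), cons(a, a)), s(s(m(cons(a, a), cons(c, a), cons(c, s(a))))))   [R1 at 2.1.1.3.1]
2. cons(cons(s(c), cons(a, a)), s(s(m(cons(a, a), cons(c, a), cons(c, s(a))))))  →  cons(cons(s(c), cons(a, a)), s(s(c)))   [R1 at 2.1.1]

cons(cons(s(c), cons(a, a)), s(s(c)))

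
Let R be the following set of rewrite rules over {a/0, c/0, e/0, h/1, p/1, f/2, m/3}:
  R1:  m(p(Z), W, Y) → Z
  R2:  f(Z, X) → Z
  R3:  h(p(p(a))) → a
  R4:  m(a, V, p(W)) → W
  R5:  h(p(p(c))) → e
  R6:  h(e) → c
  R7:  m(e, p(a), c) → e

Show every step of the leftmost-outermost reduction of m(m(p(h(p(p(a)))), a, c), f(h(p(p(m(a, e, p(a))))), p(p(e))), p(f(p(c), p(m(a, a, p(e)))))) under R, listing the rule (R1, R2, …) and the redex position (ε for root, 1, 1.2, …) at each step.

1. m(m(p(h(p(p(a)))), a, c), f(h(p(p(m(a, e, p(a))))), p(p(e))), p(f(p(c), p(m(a, a, p(e))))))  →  m(h(p(p(a))), f(h(p(p(m(a, e, p(a))))), p(p(e))), p(f(p(c), p(m(a, a, p(e))))))   [R1 at 1]
2. m(h(p(p(a))), f(h(p(p(m(a, e, p(a))))), p(p(e))), p(f(p(c), p(m(a, a, p(e))))))  →  m(a, f(h(p(p(m(a, e, p(a))))), p(p(e))), p(f(p(c), p(m(a, a, p(e))))))   [R3 at 1]
3. m(a, f(h(p(p(m(a, e, p(a))))), p(p(e))), p(f(p(c), p(m(a, a, p(e))))))  →  f(p(c), p(m(a, a, p(e))))   [R4 at ε]
4. f(p(c), p(m(a, a, p(e))))  →  p(c)   [R2 at ε]

p(c)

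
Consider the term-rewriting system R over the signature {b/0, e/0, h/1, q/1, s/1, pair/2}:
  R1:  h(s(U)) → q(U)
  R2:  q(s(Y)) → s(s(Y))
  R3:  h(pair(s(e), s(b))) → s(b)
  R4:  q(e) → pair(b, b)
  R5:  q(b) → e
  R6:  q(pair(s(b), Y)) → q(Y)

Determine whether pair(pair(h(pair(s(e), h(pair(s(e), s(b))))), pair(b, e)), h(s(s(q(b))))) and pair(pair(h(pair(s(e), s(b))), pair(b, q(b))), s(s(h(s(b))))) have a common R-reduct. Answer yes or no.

Reduce t₁ = pair(pair(h(pair(s(e), h(pair(s(e), s(b))))), pair(b, e)), h(s(s(q(b))))):
1. pair(pair(h(pair(s(e), h(pair(s(e), s(b))))), pair(b, e)), h(s(s(q(b)))))  →  pair(pair(h(pair(s(e), s(b))), pair(b, e)), h(s(s(q(b)))))   [R3 at 1.1.1.2]
2. pair(pair(h(pair(s(e), s(b))), pair(b, e)), h(s(s(q(b)))))  →  pair(pair(s(b), pair(b, e)), h(s(s(q(b)))))   [R3 at 1.1]
3. pair(pair(s(b), pair(b, e)), h(s(s(q(b)))))  →  pair(pair(s(b), pair(b, e)), q(s(q(b))))   [R1 at 2]
4. pair(pair(s(b), pair(b, e)), q(s(q(b))))  →  pair(pair(s(b), pair(b, e)), s(s(q(b))))   [R2 at 2]
5. pair(pair(s(b), pair(b, e)), s(s(q(b))))  →  pair(pair(s(b), pair(b, e)), s(s(e)))   [R5 at 2.1.1]

Reduce t₂ = pair(pair(h(pair(s(e), s(b))), pair(b, q(b))), s(s(h(s(b))))):
1. pair(pair(h(pair(s(e), s(b))), pair(b, q(b))), s(s(h(s(b)))))  →  pair(pair(s(b), pair(b, q(b))), s(s(h(s(b)))))   [R3 at 1.1]
2. pair(pair(s(b), pair(b, q(b))), s(s(h(s(b)))))  →  pair(pair(s(b), pair(b, e)), s(s(h(s(b)))))   [R5 at 1.2.2]
3. pair(pair(s(b), pair(b, e)), s(s(h(s(b)))))  →  pair(pair(s(b), pair(b, e)), s(s(q(b))))   [R1 at 2.1.1]
4. pair(pair(s(b), pair(b, e)), s(s(q(b))))  →  pair(pair(s(b), pair(b, e)), s(s(e)))   [R5 at 2.1.1]

yes — NF(t₁) = pair(pair(s(b), pair(b, e)), s(s(e))), NF(t₂) = pair(pair(s(b), pair(b, e)), s(s(e)))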